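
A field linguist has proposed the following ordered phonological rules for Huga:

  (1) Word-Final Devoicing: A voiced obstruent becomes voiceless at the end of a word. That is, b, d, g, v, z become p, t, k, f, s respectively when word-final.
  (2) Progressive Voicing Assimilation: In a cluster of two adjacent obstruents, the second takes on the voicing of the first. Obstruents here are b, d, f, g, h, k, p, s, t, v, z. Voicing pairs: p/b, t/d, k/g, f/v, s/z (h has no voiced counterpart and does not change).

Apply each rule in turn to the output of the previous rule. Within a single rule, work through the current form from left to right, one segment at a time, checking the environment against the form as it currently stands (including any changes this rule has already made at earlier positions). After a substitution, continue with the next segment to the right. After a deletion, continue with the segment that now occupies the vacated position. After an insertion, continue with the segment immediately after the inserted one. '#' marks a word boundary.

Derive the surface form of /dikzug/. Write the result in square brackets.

[diksuk]

(1) Word-Final Devoicing: [dikzug] → [dikzuk]
(2) Progressive Voicing Assimilation: [dikzuk] → [diksuk]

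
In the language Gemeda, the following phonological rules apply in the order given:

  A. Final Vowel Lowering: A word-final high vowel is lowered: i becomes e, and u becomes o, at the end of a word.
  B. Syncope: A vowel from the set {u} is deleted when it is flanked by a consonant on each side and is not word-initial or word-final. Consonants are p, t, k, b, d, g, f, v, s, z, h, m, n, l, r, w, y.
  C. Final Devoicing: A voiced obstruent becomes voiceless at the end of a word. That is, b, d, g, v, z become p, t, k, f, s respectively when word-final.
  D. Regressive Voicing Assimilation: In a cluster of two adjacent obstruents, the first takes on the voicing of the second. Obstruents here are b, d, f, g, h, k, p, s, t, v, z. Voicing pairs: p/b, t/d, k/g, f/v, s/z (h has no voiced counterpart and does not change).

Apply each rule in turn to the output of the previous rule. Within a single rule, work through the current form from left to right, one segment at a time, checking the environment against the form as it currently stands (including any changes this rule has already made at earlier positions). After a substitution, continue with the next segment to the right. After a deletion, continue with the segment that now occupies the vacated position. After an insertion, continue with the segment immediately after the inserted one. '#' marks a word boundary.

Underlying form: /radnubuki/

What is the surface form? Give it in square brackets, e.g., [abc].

[radnpke]

A Final Vowel Lowering: [radnubuki] → [radnubuke]
B Syncope: [radnubuke] → [radnbke]
C Final Devoicing: no change — [radnbke]
D Regressive Voicing Assimilation: [radnbke] → [radnpke]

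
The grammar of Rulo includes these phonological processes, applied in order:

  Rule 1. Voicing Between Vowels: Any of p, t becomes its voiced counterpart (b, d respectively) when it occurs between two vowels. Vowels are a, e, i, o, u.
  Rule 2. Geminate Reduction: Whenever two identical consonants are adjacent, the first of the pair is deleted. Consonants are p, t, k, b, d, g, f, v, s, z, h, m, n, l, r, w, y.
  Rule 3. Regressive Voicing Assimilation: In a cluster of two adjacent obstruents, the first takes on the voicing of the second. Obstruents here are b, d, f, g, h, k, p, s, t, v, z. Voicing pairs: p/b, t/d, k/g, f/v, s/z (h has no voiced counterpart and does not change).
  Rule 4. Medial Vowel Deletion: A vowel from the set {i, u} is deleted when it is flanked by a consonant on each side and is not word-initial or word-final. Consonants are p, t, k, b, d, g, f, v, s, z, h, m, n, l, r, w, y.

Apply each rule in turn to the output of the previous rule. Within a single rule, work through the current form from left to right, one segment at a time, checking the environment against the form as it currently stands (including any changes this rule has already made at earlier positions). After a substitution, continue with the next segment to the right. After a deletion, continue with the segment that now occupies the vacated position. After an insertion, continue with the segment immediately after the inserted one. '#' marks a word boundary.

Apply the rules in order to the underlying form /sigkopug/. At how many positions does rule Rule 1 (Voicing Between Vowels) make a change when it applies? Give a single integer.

Rule 1 Voicing Between Vowels: [sigkopug] → [sigkobug]
Rule 2 Geminate Reduction: no change — [sigkobug]
Rule 3 Regressive Voicing Assimilation: [sigkobug] → [sikkobug]
Rule 4 Medial Vowel Deletion: [sikkobug] → [skkobg]
Rule Rule 1 changed 1 position(s).

1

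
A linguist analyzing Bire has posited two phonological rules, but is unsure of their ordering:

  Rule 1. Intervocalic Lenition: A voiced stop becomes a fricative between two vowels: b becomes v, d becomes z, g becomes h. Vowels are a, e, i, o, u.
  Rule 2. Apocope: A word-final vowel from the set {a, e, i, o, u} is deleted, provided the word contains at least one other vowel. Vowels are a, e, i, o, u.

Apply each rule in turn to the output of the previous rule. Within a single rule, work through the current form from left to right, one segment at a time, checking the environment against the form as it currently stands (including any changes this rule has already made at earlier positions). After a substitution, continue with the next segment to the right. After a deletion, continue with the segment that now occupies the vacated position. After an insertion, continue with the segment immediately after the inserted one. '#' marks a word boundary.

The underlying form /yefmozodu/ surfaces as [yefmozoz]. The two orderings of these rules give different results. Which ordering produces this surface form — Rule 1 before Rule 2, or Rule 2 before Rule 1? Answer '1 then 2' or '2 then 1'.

Order 1 then 2:
  1 Intervocalic Lenition: [yefmozodu] → [yefmozozu]
  2 Apocope: [yefmozozu] → [yefmozoz]
  result: [yefmozoz]
Order 2 then 1:
  2 Apocope: [yefmozodu] → [yefmozod]
  1 Intervocalic Lenition: no change — [yefmozod]
  result: [yefmozod]

1 then 2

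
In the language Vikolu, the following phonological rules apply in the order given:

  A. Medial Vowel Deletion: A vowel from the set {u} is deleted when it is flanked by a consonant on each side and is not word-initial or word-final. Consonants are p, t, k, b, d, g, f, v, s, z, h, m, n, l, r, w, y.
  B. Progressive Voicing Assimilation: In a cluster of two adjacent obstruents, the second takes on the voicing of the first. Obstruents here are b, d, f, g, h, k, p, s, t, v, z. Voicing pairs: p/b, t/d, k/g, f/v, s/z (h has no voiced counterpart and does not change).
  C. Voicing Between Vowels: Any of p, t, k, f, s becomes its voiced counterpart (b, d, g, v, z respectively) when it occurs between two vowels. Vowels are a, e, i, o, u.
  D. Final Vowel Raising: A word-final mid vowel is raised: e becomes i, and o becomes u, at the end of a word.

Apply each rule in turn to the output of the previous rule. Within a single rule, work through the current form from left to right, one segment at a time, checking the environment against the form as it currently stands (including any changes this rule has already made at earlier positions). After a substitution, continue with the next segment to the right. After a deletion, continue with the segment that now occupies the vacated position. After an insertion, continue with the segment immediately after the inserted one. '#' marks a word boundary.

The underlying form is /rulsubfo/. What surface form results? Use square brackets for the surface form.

A Medial Vowel Deletion: [rulsubfo] → [rlsbfo]
B Progressive Voicing Assimilation: [rlsbfo] → [rlspfo]
C Voicing Between Vowels: no change — [rlspfo]
D Final Vowel Raising: [rlspfo] → [rlspfu]

[rlspfu]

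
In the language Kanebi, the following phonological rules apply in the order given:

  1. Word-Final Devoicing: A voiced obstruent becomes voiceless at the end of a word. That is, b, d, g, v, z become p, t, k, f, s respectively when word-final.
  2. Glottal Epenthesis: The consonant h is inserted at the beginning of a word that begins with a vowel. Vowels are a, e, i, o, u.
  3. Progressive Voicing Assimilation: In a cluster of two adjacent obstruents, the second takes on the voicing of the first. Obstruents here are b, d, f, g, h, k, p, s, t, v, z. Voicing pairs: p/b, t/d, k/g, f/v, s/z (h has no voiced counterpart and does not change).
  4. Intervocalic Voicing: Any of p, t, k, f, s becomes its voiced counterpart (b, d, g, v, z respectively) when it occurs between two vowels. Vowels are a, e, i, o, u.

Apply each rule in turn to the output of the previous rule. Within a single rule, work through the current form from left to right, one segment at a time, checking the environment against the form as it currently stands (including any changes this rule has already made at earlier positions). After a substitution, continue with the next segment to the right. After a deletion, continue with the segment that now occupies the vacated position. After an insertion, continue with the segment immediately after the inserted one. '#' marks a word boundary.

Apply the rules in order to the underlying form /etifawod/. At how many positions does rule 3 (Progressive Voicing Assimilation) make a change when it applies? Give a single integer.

1 Word-Final Devoicing: [etifawod] → [etifawot]
2 Glottal Epenthesis: [etifawot] → [hetifawot]
3 Progressive Voicing Assimilation: no change — [hetifawot]
4 Intervocalic Voicing: [hetifawot] → [hedivawot]
Rule 3 changed 0 position(s).

0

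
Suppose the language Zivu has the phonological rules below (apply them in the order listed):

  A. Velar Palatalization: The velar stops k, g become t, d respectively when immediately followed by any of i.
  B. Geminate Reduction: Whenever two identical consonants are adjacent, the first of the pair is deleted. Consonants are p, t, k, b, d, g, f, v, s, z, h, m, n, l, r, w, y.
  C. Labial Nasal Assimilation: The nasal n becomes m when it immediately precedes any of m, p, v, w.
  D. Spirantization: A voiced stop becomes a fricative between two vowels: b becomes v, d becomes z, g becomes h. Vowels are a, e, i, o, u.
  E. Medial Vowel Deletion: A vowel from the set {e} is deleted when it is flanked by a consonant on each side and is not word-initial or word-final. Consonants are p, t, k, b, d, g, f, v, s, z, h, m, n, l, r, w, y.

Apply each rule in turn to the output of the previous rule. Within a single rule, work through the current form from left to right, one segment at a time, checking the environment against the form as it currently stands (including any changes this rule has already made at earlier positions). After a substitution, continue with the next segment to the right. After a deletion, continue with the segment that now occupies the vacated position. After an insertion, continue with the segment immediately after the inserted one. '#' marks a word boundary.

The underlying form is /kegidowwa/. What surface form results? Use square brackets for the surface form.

A Velar Palatalization: [kegidowwa] → [kedidowwa]
B Geminate Reduction: [kedidowwa] → [kedidowa]
C Labial Nasal Assimilation: no change — [kedidowa]
D Spirantization: [kedidowa] → [kezizowa]
E Medial Vowel Deletion: [kezizowa] → [kzizowa]

[kzizowa]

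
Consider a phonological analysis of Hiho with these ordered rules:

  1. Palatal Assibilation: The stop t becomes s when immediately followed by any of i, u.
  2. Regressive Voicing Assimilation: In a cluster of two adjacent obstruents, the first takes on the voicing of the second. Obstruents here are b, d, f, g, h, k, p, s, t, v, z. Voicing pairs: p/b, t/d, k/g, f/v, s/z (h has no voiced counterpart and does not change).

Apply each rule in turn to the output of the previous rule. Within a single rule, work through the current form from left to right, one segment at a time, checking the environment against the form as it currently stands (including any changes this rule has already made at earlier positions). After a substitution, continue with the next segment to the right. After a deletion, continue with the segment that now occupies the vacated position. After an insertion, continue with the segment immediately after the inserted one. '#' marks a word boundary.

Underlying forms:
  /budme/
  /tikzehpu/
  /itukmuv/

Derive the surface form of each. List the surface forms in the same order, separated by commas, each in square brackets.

[budme], [sigzehpu], [isukmuv]

/budme/:
  1 Palatal Assibilation: no change — [budme]
  2 Regressive Voicing Assimilation: no change — [budme]
/tikzehpu/:
  1 Palatal Assibilation: [tikzehpu] → [sikzehpu]
  2 Regressive Voicing Assimilation: [sikzehpu] → [sigzehpu]
/itukmuv/:
  1 Palatal Assibilation: [itukmuv] → [isukmuv]
  2 Regressive Voicing Assimilation: no change — [isukmuv]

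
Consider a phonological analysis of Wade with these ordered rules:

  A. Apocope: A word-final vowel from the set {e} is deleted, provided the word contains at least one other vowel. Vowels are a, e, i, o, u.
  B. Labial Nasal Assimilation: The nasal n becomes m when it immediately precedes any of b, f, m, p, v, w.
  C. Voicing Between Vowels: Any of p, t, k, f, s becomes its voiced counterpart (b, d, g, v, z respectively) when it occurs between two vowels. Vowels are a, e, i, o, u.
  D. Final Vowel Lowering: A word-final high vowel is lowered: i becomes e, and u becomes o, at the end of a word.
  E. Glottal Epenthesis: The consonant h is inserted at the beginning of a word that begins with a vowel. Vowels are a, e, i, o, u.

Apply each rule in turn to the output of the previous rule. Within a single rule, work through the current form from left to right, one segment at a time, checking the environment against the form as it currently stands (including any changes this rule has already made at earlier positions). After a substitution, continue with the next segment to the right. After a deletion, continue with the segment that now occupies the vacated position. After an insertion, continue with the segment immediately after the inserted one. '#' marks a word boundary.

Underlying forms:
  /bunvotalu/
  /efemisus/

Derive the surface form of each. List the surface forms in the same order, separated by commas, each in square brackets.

/bunvotalu/:
  A Apocope: no change — [bunvotalu]
  B Labial Nasal Assimilation: [bunvotalu] → [bumvotalu]
  C Voicing Between Vowels: [bumvotalu] → [bumvodalu]
  D Final Vowel Lowering: [bumvodalu] → [bumvodalo]
  E Glottal Epenthesis: no change — [bumvodalo]
/efemisus/:
  A Apocope: no change — [efemisus]
  B Labial Nasal Assimilation: no change — [efemisus]
  C Voicing Between Vowels: [efemisus] → [evemizus]
  D Final Vowel Lowering: no change — [evemizus]
  E Glottal Epenthesis: [evemizus] → [hevemizus]

[bumvodalo], [hevemizus]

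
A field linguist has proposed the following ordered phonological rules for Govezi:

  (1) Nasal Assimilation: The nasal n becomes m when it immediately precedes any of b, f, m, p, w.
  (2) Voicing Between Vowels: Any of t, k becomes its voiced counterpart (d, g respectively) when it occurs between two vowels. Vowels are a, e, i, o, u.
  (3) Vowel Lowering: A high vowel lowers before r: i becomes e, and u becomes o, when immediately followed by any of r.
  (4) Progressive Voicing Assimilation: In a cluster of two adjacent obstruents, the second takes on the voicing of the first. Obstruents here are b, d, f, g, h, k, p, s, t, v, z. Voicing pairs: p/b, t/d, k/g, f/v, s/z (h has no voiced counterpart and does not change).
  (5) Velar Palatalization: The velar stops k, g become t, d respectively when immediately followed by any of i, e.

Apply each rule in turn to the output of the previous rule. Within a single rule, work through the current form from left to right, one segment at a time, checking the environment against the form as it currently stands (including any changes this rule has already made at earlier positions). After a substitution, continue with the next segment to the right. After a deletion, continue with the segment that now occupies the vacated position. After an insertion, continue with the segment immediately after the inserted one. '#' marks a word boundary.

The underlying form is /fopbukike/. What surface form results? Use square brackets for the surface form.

[foppudide]

(1) Nasal Assimilation: no change — [fopbukike]
(2) Voicing Between Vowels: [fopbukike] → [fopbugige]
(3) Vowel Lowering: no change — [fopbugige]
(4) Progressive Voicing Assimilation: [fopbugige] → [foppugige]
(5) Velar Palatalization: [foppugige] → [foppudide]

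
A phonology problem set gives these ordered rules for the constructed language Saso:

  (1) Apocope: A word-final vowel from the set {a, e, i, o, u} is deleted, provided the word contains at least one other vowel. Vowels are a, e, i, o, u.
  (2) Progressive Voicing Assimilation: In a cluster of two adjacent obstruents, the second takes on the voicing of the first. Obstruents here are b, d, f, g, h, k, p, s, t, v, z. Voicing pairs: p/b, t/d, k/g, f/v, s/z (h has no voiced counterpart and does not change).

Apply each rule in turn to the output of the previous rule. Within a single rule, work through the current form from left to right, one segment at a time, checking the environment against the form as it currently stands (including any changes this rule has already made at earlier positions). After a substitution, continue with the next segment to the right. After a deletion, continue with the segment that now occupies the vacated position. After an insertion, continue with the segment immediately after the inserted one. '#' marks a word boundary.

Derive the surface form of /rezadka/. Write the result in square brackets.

(1) Apocope: [rezadka] → [rezadk]
(2) Progressive Voicing Assimilation: [rezadk] → [rezadg]

[rezadg]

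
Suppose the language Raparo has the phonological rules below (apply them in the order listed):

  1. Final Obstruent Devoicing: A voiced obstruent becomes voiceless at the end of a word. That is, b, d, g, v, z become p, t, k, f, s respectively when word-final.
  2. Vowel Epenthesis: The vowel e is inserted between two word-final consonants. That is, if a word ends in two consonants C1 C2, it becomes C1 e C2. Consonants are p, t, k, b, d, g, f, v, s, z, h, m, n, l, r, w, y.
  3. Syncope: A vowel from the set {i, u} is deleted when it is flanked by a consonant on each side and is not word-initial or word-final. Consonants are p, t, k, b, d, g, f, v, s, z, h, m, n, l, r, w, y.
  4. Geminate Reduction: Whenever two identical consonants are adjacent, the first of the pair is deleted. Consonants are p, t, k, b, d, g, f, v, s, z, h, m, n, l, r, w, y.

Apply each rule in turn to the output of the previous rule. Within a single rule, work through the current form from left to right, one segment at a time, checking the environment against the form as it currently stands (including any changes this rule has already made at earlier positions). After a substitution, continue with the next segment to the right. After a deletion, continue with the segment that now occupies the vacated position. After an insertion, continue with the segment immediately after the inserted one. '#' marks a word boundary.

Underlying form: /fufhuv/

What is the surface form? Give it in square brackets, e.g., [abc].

[fhf]

1 Final Obstruent Devoicing: [fufhuv] → [fufhuf]
2 Vowel Epenthesis: no change — [fufhuf]
3 Syncope: [fufhuf] → [ffhf]
4 Geminate Reduction: [ffhf] → [fhf]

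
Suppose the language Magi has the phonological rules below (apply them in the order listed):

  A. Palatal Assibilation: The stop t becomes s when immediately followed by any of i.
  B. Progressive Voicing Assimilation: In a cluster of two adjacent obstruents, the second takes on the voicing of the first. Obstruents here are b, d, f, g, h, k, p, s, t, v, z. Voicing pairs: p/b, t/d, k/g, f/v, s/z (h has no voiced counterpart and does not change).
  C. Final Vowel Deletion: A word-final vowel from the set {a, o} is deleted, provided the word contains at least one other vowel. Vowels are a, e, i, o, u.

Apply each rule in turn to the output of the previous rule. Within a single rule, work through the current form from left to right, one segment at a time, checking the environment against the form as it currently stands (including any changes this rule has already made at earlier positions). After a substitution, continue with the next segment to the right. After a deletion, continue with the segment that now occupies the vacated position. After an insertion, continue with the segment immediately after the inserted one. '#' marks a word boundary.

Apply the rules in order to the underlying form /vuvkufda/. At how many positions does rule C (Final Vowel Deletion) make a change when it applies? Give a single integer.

A Palatal Assibilation: no change — [vuvkufda]
B Progressive Voicing Assimilation: [vuvkufda] → [vuvgufta]
C Final Vowel Deletion: [vuvgufta] → [vuvguft]
Rule C changed 1 position(s).

1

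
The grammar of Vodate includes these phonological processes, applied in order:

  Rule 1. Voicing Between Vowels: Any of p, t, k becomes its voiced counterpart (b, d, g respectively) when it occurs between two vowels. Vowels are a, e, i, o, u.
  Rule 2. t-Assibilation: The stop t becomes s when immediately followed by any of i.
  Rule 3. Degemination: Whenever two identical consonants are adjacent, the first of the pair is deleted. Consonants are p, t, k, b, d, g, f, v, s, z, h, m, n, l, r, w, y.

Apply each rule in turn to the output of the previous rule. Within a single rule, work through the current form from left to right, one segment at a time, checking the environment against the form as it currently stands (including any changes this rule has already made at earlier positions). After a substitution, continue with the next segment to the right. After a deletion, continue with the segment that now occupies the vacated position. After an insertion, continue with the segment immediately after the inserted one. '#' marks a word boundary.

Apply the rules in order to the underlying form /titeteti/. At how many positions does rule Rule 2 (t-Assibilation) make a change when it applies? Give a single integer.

1

Rule 1 Voicing Between Vowels: [titeteti] → [tidededi]
Rule 2 t-Assibilation: [tidededi] → [sidededi]
Rule 3 Degemination: no change — [sidededi]
Rule Rule 2 changed 1 position(s).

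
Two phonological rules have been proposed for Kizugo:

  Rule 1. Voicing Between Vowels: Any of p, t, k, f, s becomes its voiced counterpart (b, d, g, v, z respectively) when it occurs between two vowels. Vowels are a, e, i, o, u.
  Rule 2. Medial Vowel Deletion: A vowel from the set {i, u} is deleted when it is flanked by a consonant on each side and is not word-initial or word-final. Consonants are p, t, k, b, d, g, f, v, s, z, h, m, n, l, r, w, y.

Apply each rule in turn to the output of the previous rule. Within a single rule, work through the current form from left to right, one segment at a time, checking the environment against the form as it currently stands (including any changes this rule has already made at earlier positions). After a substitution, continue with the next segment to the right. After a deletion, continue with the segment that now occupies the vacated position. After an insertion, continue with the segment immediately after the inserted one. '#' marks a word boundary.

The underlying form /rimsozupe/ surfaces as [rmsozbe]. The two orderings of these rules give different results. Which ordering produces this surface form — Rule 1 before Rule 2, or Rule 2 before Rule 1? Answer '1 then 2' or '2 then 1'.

Order 1 then 2:
  1 Voicing Between Vowels: [rimsozupe] → [rimsozube]
  2 Medial Vowel Deletion: [rimsozube] → [rmsozbe]
  result: [rmsozbe]
Order 2 then 1:
  2 Medial Vowel Deletion: [rimsozupe] → [rmsozpe]
  1 Voicing Between Vowels: no change — [rmsozpe]
  result: [rmsozpe]

1 then 2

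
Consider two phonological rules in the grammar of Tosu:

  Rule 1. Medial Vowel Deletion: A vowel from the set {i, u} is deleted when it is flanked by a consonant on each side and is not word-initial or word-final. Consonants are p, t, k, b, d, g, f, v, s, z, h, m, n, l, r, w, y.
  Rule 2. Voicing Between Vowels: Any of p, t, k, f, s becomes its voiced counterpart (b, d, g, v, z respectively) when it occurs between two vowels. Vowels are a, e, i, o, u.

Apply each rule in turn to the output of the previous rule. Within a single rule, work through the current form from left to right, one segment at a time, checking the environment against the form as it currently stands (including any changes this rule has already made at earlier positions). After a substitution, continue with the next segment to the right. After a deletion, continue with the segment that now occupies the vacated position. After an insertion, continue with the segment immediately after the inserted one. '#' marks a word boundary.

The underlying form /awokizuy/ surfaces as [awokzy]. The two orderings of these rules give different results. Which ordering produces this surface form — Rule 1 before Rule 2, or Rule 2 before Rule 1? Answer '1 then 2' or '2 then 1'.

1 then 2

Order 1 then 2:
  1 Medial Vowel Deletion: [awokizuy] → [awokzy]
  2 Voicing Between Vowels: no change — [awokzy]
  result: [awokzy]
Order 2 then 1:
  2 Voicing Between Vowels: [awokizuy] → [awogizuy]
  1 Medial Vowel Deletion: [awogizuy] → [awogzy]
  result: [awogzy]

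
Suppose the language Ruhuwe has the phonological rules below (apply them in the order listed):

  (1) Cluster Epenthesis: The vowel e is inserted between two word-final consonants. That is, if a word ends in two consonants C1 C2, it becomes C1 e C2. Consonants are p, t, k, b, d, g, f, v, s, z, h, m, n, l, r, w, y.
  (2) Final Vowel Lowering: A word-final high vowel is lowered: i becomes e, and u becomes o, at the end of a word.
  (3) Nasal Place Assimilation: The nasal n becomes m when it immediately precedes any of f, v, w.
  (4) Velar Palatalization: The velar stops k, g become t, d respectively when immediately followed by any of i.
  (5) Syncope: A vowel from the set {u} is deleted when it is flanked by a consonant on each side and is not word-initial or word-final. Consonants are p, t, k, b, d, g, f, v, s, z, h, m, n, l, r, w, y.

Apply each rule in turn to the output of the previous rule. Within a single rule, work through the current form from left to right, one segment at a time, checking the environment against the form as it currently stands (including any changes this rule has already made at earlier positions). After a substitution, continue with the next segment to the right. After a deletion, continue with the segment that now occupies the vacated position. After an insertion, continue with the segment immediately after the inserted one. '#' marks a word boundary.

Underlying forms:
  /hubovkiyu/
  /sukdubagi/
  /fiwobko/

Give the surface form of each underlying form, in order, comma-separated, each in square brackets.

[hbovtiyo], [skdbage], [fiwobko]

/hubovkiyu/:
  (1) Cluster Epenthesis: no change — [hubovkiyu]
  (2) Final Vowel Lowering: [hubovkiyu] → [hubovkiyo]
  (3) Nasal Place Assimilation: no change — [hubovkiyo]
  (4) Velar Palatalization: [hubovkiyo] → [hubovtiyo]
  (5) Syncope: [hubovtiyo] → [hbovtiyo]
/sukdubagi/:
  (1) Cluster Epenthesis: no change — [sukdubagi]
  (2) Final Vowel Lowering: [sukdubagi] → [sukdubage]
  (3) Nasal Place Assimilation: no change — [sukdubage]
  (4) Velar Palatalization: no change — [sukdubage]
  (5) Syncope: [sukdubage] → [skdbage]
/fiwobko/:
  (1) Cluster Epenthesis: no change — [fiwobko]
  (2) Final Vowel Lowering: no change — [fiwobko]
  (3) Nasal Place Assimilation: no change — [fiwobko]
  (4) Velar Palatalization: no change — [fiwobko]
  (5) Syncope: no change — [fiwobko]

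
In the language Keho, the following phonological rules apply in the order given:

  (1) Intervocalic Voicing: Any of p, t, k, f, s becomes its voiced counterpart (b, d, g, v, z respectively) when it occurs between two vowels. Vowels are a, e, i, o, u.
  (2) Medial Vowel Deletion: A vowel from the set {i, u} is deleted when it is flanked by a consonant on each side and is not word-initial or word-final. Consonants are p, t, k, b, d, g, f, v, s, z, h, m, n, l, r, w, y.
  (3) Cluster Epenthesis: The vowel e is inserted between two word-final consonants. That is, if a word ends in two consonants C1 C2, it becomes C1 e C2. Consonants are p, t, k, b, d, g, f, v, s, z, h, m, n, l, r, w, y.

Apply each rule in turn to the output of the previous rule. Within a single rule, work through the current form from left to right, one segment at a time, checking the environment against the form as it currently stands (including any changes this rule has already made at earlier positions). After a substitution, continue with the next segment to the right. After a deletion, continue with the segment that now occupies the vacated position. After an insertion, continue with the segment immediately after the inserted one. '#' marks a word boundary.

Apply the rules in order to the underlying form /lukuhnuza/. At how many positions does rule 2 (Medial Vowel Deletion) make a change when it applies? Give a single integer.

3

(1) Intervocalic Voicing: [lukuhnuza] → [luguhnuza]
(2) Medial Vowel Deletion: [luguhnuza] → [lghnza]
(3) Cluster Epenthesis: no change — [lghnza]
Rule 2 changed 3 position(s).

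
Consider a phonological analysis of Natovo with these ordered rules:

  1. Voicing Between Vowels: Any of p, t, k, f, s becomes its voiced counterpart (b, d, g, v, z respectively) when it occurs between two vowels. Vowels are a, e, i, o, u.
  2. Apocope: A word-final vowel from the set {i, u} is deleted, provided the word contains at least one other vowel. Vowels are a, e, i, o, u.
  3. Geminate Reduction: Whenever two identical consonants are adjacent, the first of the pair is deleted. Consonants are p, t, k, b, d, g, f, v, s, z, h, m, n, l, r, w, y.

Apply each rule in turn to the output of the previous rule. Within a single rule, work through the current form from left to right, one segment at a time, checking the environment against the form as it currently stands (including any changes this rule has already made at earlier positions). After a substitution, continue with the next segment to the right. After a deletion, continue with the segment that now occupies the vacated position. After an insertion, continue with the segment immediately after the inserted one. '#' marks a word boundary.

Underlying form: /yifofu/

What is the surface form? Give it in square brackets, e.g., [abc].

1 Voicing Between Vowels: [yifofu] → [yivovu]
2 Apocope: [yivovu] → [yivov]
3 Geminate Reduction: no change — [yivov]

[yivov]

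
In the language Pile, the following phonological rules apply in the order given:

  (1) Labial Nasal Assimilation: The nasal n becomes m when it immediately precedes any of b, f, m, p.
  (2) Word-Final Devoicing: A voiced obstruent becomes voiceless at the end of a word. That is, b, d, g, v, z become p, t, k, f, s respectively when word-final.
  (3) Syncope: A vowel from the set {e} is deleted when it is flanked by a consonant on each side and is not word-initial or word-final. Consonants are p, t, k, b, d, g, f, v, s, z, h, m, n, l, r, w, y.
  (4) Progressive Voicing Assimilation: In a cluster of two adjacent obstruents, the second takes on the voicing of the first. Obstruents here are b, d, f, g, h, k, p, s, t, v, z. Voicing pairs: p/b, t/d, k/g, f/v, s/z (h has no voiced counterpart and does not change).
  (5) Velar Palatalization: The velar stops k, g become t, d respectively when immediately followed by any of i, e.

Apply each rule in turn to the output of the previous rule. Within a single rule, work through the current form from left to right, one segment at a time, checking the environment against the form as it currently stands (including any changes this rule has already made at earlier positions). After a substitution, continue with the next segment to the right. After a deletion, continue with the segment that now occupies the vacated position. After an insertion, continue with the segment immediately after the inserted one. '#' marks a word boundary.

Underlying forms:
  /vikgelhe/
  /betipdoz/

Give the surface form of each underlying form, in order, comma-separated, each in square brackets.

/vikgelhe/:
  (1) Labial Nasal Assimilation: no change — [vikgelhe]
  (2) Word-Final Devoicing: no change — [vikgelhe]
  (3) Syncope: [vikgelhe] → [vikglhe]
  (4) Progressive Voicing Assimilation: [vikglhe] → [vikklhe]
  (5) Velar Palatalization: no change — [vikklhe]
/betipdoz/:
  (1) Labial Nasal Assimilation: no change — [betipdoz]
  (2) Word-Final Devoicing: [betipdoz] → [betipdos]
  (3) Syncope: [betipdos] → [btipdos]
  (4) Progressive Voicing Assimilation: [btipdos] → [bdiptos]
  (5) Velar Palatalization: no change — [bdiptos]

[vikklhe], [bdiptos]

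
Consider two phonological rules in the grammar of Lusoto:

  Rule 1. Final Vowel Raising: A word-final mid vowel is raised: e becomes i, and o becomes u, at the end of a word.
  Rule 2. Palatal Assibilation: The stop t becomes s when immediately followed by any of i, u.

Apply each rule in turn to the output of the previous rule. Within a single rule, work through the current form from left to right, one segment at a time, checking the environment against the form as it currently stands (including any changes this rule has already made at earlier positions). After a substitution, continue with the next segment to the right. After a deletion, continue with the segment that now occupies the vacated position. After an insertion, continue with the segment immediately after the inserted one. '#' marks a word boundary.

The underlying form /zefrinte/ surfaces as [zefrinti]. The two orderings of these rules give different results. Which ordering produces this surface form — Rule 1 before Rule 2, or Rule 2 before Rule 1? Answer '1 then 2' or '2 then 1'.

2 then 1

Order 1 then 2:
  1 Final Vowel Raising: [zefrinte] → [zefrinti]
  2 Palatal Assibilation: [zefrinti] → [zefrinsi]
  result: [zefrinsi]
Order 2 then 1:
  2 Palatal Assibilation: no change — [zefrinte]
  1 Final Vowel Raising: [zefrinte] → [zefrinti]
  result: [zefrinti]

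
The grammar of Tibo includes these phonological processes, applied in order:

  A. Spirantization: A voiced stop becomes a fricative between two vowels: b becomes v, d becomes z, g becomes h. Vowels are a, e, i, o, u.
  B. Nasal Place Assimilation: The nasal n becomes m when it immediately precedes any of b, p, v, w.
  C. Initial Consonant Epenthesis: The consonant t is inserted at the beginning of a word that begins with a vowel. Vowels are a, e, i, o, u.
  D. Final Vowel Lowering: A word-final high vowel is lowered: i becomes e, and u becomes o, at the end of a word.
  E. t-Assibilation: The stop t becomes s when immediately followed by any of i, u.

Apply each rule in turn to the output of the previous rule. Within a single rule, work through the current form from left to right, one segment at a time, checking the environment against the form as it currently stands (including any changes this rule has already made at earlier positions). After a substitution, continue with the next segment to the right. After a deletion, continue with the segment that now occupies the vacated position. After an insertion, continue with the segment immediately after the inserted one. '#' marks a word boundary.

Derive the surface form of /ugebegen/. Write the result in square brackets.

[suhevehen]

A Spirantization: [ugebegen] → [uhevehen]
B Nasal Place Assimilation: no change — [uhevehen]
C Initial Consonant Epenthesis: [uhevehen] → [tuhevehen]
D Final Vowel Lowering: no change — [tuhevehen]
E t-Assibilation: [tuhevehen] → [suhevehen]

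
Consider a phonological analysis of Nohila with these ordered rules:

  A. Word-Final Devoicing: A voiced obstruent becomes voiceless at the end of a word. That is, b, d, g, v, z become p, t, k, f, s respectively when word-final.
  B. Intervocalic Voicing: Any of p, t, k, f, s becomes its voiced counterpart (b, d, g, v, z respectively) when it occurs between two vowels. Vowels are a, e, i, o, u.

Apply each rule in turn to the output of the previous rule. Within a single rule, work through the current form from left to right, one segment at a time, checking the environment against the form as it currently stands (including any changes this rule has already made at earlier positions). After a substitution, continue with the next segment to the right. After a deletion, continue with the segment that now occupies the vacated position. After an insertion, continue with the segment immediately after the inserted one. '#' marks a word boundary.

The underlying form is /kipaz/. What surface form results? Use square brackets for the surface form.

[kibas]

A Word-Final Devoicing: [kipaz] → [kipas]
B Intervocalic Voicing: [kipas] → [kibas]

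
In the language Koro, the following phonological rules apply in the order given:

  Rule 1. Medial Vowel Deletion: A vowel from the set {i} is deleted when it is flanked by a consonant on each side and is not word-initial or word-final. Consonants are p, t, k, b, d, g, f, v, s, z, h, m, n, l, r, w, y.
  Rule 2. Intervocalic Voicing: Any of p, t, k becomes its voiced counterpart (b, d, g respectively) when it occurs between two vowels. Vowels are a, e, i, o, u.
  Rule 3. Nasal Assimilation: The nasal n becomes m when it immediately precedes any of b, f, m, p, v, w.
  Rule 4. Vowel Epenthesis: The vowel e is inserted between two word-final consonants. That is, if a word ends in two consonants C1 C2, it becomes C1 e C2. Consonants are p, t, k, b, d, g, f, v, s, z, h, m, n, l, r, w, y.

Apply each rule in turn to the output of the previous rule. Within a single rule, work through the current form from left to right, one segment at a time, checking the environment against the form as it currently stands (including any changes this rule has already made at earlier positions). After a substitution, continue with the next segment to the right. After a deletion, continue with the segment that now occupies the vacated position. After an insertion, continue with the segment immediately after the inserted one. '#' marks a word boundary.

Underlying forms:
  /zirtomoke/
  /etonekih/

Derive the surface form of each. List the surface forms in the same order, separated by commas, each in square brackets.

/zirtomoke/:
  Rule 1 Medial Vowel Deletion: [zirtomoke] → [zrtomoke]
  Rule 2 Intervocalic Voicing: [zrtomoke] → [zrtomoge]
  Rule 3 Nasal Assimilation: no change — [zrtomoge]
  Rule 4 Vowel Epenthesis: no change — [zrtomoge]
/etonekih/:
  Rule 1 Medial Vowel Deletion: [etonekih] → [etonekh]
  Rule 2 Intervocalic Voicing: [etonekh] → [edonekh]
  Rule 3 Nasal Assimilation: no change — [edonekh]
  Rule 4 Vowel Epenthesis: [edonekh] → [edonekeh]

[zrtomoge], [edonekeh]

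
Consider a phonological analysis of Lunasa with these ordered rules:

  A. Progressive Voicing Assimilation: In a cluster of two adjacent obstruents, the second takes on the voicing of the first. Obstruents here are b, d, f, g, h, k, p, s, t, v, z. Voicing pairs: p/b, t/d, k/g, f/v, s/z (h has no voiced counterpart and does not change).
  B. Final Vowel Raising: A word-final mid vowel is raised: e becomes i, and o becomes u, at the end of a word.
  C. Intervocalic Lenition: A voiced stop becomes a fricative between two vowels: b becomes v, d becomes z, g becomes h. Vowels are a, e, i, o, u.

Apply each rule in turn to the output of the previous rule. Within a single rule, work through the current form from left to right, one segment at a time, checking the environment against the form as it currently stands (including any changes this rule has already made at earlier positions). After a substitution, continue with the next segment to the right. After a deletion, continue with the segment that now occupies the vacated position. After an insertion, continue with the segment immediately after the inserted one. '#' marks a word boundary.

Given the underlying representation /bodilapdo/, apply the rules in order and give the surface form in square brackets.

[bozilaptu]

A Progressive Voicing Assimilation: [bodilapdo] → [bodilapto]
B Final Vowel Raising: [bodilapto] → [bodilaptu]
C Intervocalic Lenition: [bodilaptu] → [bozilaptu]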